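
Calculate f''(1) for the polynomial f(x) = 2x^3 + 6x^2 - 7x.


First derivative:
f'(x) = 6x^2 + 12x - 7
Second derivative:
f''(x) = 12x + 12
Substitute x = 1:
f''(1) = 12 * 1 + 12
= 12 + 12
= 24

24


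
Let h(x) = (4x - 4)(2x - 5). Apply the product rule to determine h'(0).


Let u(x) = 4x - 4 and v(x) = 2x - 5
u'(x) = 4
v'(x) = 2
Product rule: h'(x) = u'(x)*v(x) + u(x)*v'(x)
= 4 * (2x - 5) + (4x - 4) * 2
At x = 0:
u(0) = 4 * 0 - 4 = -4
v(0) = 2 * 0 - 5 = -5
h'(0) = 4 * (-5) + (-4) * 2
= -20 - 8
= -28

-28


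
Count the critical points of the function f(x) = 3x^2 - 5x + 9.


Find where f'(x) = 0:
f'(x) = 6x - 5
Set f'(x) = 0:
6x - 5 = 0
x = 5 / 6 = 5/6
This is a linear equation in x, so there is exactly one solution.
Number of critical points: 1

1


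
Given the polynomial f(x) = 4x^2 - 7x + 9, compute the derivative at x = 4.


Differentiate term by term using power and sum rules:
f(x) = 4x^2 - 7x + 9
f'(x) = 8x - 7
Substitute x = 4:
f'(4) = 8 * 4 - 7
= 32 - 7
= 25

25


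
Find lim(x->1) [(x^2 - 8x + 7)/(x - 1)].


Direct substitution gives 0/0, so we factor the numerator.
Factor: (x^2 - 8x + 7) = (x - 1)(x - 7)
Cancel the common factor (x - 1):
(x^2 - 8x + 7)/(x - 1) = (x - 7)
Now substitute x = 1:
= (1) - (7) = -6

-6


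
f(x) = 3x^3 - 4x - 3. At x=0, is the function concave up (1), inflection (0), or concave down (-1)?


Concavity is determined by the sign of f''(x).
f(x) = 3x^3 - 4x - 3
f'(x) = 9x^2 - 4
f''(x) = 18x
f''(0) = 18 * 0 + 0
= 0 + 0
= 0
f''(0) = 0, and f''(x) is linear with nonzero slope 18, so f'' changes sign at x = 0. Hence the function is at an inflection point (0)

0


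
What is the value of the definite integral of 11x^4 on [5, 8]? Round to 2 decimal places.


Find the antiderivative of 11x^4:
F(x) = 11/5 * x^5
Apply the Fundamental Theorem of Calculus:
F(8) - F(5)
= 11/5 * 8^5 - 11/5 * 5^5
= 11/5 * (32768 - 3125)
= 11/5 * 29643
= 326073/5 = 65214.60

65214.60


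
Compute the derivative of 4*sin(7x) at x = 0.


Apply the chain rule to differentiate 4*sin(7x):
d/dx [4*sin(7x)]
= 4 * cos(7x) * d/dx(7x)
= 4 * 7 * cos(7x)
= 28 * cos(7x)
Evaluate at x = 0:
= 28 * cos(0)
= 28 * 1
= 28

28


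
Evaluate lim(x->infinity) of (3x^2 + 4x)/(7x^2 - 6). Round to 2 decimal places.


For limits at infinity with equal-degree polynomials,
we compare leading coefficients.
Numerator leading term: 3x^2
Denominator leading term: 7x^2
Divide both by x^2:
lim = (3 + 4/x) / (7 - 6/x^2)
As x -> infinity, the 1/x and 1/x^2 terms vanish:
= 3/7 ≈ 0.43

0.43


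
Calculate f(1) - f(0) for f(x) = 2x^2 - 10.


Net change = f(b) - f(a)
f(x) = 2x^2 - 10
Compute f(1):
f(1) = 2 * 1^2 + 0 * 1 - 10
= 2 + 0 - 10
= -8
Compute f(0):
f(0) = 2 * 0^2 + 0 * 0 - 10
= 0 + 0 - 10
= -10
Net change = -8 - (-10) = 2

2


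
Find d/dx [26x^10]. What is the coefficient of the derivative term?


We apply the power rule: d/dx [ax^n] = a*n * x^(n-1)
d/dx [26x^10]
= 26 * 10 * x^(10-1)
= 260x^9
The coefficient is 260

260


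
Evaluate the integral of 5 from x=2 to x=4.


The integral of a constant k over [a, b] equals k * (b - a).
integral from 2 to 4 of 5 dx
= 5 * (4 - 2)
= 5 * 2
= 10

10


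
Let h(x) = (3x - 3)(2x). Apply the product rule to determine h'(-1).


Let u(x) = 3x - 3 and v(x) = 2x
u'(x) = 3
v'(x) = 2
Product rule: h'(x) = u'(x)*v(x) + u(x)*v'(x)
= 3 * (2x) + (3x - 3) * 2
At x = -1:
u(-1) = 3 * (-1) - 3 = -6
v(-1) = 2 * (-1) + 0 = -2
h'(-1) = 3 * (-2) + (-6) * 2
= -6 - 12
= -18

-18


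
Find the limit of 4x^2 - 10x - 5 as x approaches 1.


Since polynomials are continuous, we use direct substitution.
lim(x->1) of 4x^2 - 10x - 5
= 4 * 1^2 - 10 * 1 - 5
= 4 - 10 - 5
= -11

-11


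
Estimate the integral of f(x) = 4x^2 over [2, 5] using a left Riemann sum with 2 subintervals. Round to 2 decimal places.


Left Riemann sum uses left endpoints of each subinterval.
Interval: [2, 5], n = 2
dx = (5 - 2) / 2 = 3/2
Left endpoints: [2, 7/2]
f values: [16, 49]
Sum = dx * (sum of f values)
= 3/2 * 65
= 195/2 = 97.50

97.50


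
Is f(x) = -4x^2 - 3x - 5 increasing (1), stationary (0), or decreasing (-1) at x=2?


Compute f'(x) to determine behavior:
f'(x) = -8x - 3
f'(2) = -8 * 2 - 3
= -16 - 3
= -19
Since f'(2) < 0, the function is decreasing (-1)

-1


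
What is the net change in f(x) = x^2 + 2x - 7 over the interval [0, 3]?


Net change = f(b) - f(a)
f(x) = x^2 + 2x - 7
Compute f(3):
f(3) = 1 * 3^2 + 2 * 3 - 7
= 9 + 6 - 7
= 8
Compute f(0):
f(0) = 1 * 0^2 + 2 * 0 - 7
= 0 + 0 - 7
= -7
Net change = 8 - (-7) = 15

15


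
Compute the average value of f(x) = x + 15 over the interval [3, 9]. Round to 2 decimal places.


Average value = 1/(b-a) * integral from a to b of f(x) dx
First compute the integral of x + 15:
F(x) = (1/2)x^2 + 15x
F(9) = 1/2 * 81 + 15 * 9 = 351/2
F(3) = 1/2 * 9 + 15 * 3 = 99/2
Integral = 351/2 - 99/2 = 126
Average = 126 / (9 - 3) = 126 / 6
= 21 = 21.00

21.00


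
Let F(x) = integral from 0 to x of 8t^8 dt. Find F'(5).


By the Fundamental Theorem of Calculus (Part 1):
If F(x) = integral from 0 to x of f(t) dt, then F'(x) = f(x)
Here f(t) = 8t^8
So F'(x) = 8x^8
Evaluate at x = 5:
F'(5) = 8 * 5^8
= 8 * 390625
= 3125000

3125000


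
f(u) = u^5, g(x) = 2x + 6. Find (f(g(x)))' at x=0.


Using the chain rule: (f(g(x)))' = f'(g(x)) * g'(x)
First, find g(0):
g(0) = 2 * 0 + 6 = 6
Next, f'(u) = 5u^4
And g'(x) = 2
So f'(g(0)) * g'(0)
= 5 * 6^4 * 2
= 5 * 1296 * 2
= 12960

12960


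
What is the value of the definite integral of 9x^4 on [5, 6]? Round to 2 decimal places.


Find the antiderivative of 9x^4:
F(x) = 9/5 * x^5
Apply the Fundamental Theorem of Calculus:
F(6) - F(5)
= 9/5 * 6^5 - 9/5 * 5^5
= 9/5 * (7776 - 3125)
= 9/5 * 4651
= 41859/5 = 8371.80

8371.80


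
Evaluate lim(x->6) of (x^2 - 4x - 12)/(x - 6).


Direct substitution gives 0/0, so we factor the numerator.
Factor: (x^2 - 4x - 12) = (x - 6)(x + 2)
Cancel the common factor (x - 6):
(x^2 - 4x - 12)/(x - 6) = (x + 2)
Now substitute x = 6:
= (6) - (-2) = 8

8


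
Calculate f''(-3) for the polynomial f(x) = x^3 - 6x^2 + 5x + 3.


First derivative:
f'(x) = 3x^2 - 12x + 5
Second derivative:
f''(x) = 6x - 12
Substitute x = -3:
f''(-3) = 6 * (-3) - 12
= -18 - 12
= -30

-30


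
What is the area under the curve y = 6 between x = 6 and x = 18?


The area under a constant function y = 6 is a rectangle.
Width = 18 - 6 = 12
Height = 6
Area = width * height
= 12 * 6
= 72

72


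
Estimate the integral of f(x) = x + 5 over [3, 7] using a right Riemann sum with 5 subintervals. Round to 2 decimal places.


Right Riemann sum uses right endpoints of each subinterval.
Interval: [3, 7], n = 5
dx = (7 - 3) / 5 = 4/5
Right endpoints: [19/5, 23/5, 27/5, 31/5, 7]
f values: [44/5, 48/5, 52/5, 56/5, 12]
Sum = dx * (sum of f values)
= 4/5 * 52
= 208/5 = 41.60

41.60


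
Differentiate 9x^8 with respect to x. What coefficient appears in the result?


We apply the power rule: d/dx [ax^n] = a*n * x^(n-1)
d/dx [9x^8]
= 9 * 8 * x^(8-1)
= 72x^7
The coefficient is 72

72


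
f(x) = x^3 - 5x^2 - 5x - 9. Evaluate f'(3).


Differentiate f(x) = x^3 - 5x^2 - 5x - 9 term by term:
f'(x) = 3x^2 - 10x - 5
Substitute x = 3:
f'(3) = 3 * 3^2 - 10 * 3 - 5
= 27 - 30 - 5
= -8

-8


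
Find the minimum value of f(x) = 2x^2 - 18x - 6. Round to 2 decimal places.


For a quadratic f(x) = ax^2 + bx + c with a > 0, the minimum is at the vertex.
Vertex x-coordinate: x = -b/(2a)
x = -(-18) / (2 * 2)
x = 18/4 = 9/2
Substitute back to find the minimum value:
f(9/2) = 2 * (9/2)^2 - 18 * (9/2) - 6
= 81/2 - 81 - 6
= -93/2 = -46.50

-46.50


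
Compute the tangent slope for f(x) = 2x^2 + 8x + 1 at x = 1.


The slope of the tangent line equals f'(x) at the point.
f(x) = 2x^2 + 8x + 1
f'(x) = 4x + 8
At x = 1:
f'(1) = 4 * 1 + 8
= 4 + 8
= 12

12


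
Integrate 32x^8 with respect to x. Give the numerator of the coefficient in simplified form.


Apply the power rule for integration:
integral of ax^n dx = a/(n+1) * x^(n+1) + C
integral of 32x^8 dx
= 32/9 * x^9 + C
The coefficient in lowest terms is 32/9, and its numerator is 32

32


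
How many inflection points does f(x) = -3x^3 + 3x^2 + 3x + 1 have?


Inflection points occur where f''(x) = 0 and concavity changes.
f(x) = -3x^3 + 3x^2 + 3x + 1
f'(x) = -9x^2 + 6x + 3
f''(x) = -18x + 6
Set f''(x) = 0:
-18x + 6 = 0
x = -6 / (-18) = 1/3
Since f''(x) is linear (degree 1), it changes sign at this point.
Therefore there is exactly 1 inflection point.

1


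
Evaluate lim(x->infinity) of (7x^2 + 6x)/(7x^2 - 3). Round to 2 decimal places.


For limits at infinity with equal-degree polynomials,
we compare leading coefficients.
Numerator leading term: 7x^2
Denominator leading term: 7x^2
Divide both by x^2:
lim = (7 + 6/x) / (7 - 3/x^2)
As x -> infinity, the 1/x and 1/x^2 terms vanish:
= 7/7 = 1 = 1.00

1.00


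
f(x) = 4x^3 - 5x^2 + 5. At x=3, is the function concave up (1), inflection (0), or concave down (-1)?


Concavity is determined by the sign of f''(x).
f(x) = 4x^3 - 5x^2 + 5
f'(x) = 12x^2 - 10x
f''(x) = 24x - 10
f''(3) = 24 * 3 - 10
= 72 - 10
= 62
Since f''(3) > 0, the function is concave up (1)

1


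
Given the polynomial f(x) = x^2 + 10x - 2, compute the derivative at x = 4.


Differentiate term by term using power and sum rules:
f(x) = x^2 + 10x - 2
f'(x) = 2x + 10
Substitute x = 4:
f'(4) = 2 * 4 + 10
= 8 + 10
= 18

18


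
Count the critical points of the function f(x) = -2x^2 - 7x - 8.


Find where f'(x) = 0:
f'(x) = -4x - 7
Set f'(x) = 0:
-4x - 7 = 0
x = 7 / (-4) = -7/4
This is a linear equation in x, so there is exactly one solution.
Number of critical points: 1

1


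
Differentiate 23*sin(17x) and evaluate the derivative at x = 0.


Apply the chain rule to differentiate 23*sin(17x):
d/dx [23*sin(17x)]
= 23 * cos(17x) * d/dx(17x)
= 23 * 17 * cos(17x)
= 391 * cos(17x)
Evaluate at x = 0:
= 391 * cos(0)
= 391 * 1
= 391

391


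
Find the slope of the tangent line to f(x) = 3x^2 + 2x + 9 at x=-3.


The slope of the tangent line equals f'(x) at the point.
f(x) = 3x^2 + 2x + 9
f'(x) = 6x + 2
At x = -3:
f'(-3) = 6 * (-3) + 2
= -18 + 2
= -16

-16


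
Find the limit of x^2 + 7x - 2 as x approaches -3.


Since polynomials are continuous, we use direct substitution.
lim(x->-3) of x^2 + 7x - 2
= 1 * (-3)^2 + 7 * (-3) - 2
= 9 - 21 - 2
= -14

-14


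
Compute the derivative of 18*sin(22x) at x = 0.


Apply the chain rule to differentiate 18*sin(22x):
d/dx [18*sin(22x)]
= 18 * cos(22x) * d/dx(22x)
= 18 * 22 * cos(22x)
= 396 * cos(22x)
Evaluate at x = 0:
= 396 * cos(0)
= 396 * 1
= 396

396


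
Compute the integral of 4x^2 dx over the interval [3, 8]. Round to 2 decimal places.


Find the antiderivative of 4x^2:
F(x) = 4/3 * x^3
Apply the Fundamental Theorem of Calculus:
F(8) - F(3)
= 4/3 * 8^3 - 4/3 * 3^3
= 4/3 * (512 - 27)
= 4/3 * 485
= 1940/3 ≈ 646.67

646.67


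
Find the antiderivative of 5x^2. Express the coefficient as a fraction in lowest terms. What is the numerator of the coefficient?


Apply the power rule for integration:
integral of ax^n dx = a/(n+1) * x^(n+1) + C
integral of 5x^2 dx
= 5/3 * x^3 + C
The coefficient in lowest terms is 5/3, and its numerator is 5

5


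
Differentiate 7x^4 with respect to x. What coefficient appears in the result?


We apply the power rule: d/dx [ax^n] = a*n * x^(n-1)
d/dx [7x^4]
= 7 * 4 * x^(4-1)
= 28x^3
The coefficient is 28

28


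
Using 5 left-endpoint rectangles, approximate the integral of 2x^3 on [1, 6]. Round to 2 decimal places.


Left Riemann sum uses left endpoints of each subinterval.
Interval: [1, 6], n = 5
dx = (6 - 1) / 5 = 1
Left endpoints: [1, 2, 3, 4, 5]
f values: [2, 16, 54, 128, 250]
Sum = dx * (sum of f values)
= 1 * 450
= 450 = 450.00

450.00


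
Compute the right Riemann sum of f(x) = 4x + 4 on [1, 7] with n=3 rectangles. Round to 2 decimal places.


Right Riemann sum uses right endpoints of each subinterval.
Interval: [1, 7], n = 3
dx = (7 - 1) / 3 = 2
Right endpoints: [3, 5, 7]
f values: [16, 24, 32]
Sum = dx * (sum of f values)
= 2 * 72
= 144 = 144.00

144.00


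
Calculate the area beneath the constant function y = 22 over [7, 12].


The area under a constant function y = 22 is a rectangle.
Width = 12 - 7 = 5
Height = 22
Area = width * height
= 5 * 22
= 110

110


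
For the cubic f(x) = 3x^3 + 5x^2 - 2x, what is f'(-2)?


Differentiate f(x) = 3x^3 + 5x^2 - 2x term by term:
f'(x) = 9x^2 + 10x - 2
Substitute x = -2:
f'(-2) = 9 * (-2)^2 + 10 * (-2) - 2
= 36 - 20 - 2
= 14

14


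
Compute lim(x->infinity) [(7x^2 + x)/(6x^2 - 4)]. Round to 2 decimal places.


For limits at infinity with equal-degree polynomials,
we compare leading coefficients.
Numerator leading term: 7x^2
Denominator leading term: 6x^2
Divide both by x^2:
lim = (7 + 1/x) / (6 - 4/x^2)
As x -> infinity, the 1/x and 1/x^2 terms vanish:
= 7/6 ≈ 1.17

1.17


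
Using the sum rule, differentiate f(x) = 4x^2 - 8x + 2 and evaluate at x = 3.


Differentiate term by term using power and sum rules:
f(x) = 4x^2 - 8x + 2
f'(x) = 8x - 8
Substitute x = 3:
f'(3) = 8 * 3 - 8
= 24 - 8
= 16

16


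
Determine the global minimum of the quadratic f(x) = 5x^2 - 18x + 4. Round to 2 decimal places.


For a quadratic f(x) = ax^2 + bx + c with a > 0, the minimum is at the vertex.
Vertex x-coordinate: x = -b/(2a)
x = -(-18) / (2 * 5)
x = 18/10 = 9/5
Substitute back to find the minimum value:
f(9/5) = 5 * (9/5)^2 - 18 * (9/5) + 4
= 81/5 - 162/5 + 4
= -61/5 = -12.20

-12.20


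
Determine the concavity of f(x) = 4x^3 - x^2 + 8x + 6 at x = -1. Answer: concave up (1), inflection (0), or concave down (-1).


Concavity is determined by the sign of f''(x).
f(x) = 4x^3 - x^2 + 8x + 6
f'(x) = 12x^2 - 2x + 8
f''(x) = 24x - 2
f''(-1) = 24 * (-1) - 2
= -24 - 2
= -26
Since f''(-1) < 0, the function is concave down (-1)

-1


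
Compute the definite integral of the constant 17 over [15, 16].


The integral of a constant k over [a, b] equals k * (b - a).
integral from 15 to 16 of 17 dx
= 17 * (16 - 15)
= 17 * 1
= 17

17


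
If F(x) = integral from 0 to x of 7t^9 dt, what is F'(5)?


By the Fundamental Theorem of Calculus (Part 1):
If F(x) = integral from 0 to x of f(t) dt, then F'(x) = f(x)
Here f(t) = 7t^9
So F'(x) = 7x^9
Evaluate at x = 5:
F'(5) = 7 * 5^9
= 7 * 1953125
= 13671875

13671875


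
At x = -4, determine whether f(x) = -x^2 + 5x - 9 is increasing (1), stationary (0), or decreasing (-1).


Compute f'(x) to determine behavior:
f'(x) = -2x + 5
f'(-4) = -2 * (-4) + 5
= 8 + 5
= 13
Since f'(-4) > 0, the function is increasing (1)

1


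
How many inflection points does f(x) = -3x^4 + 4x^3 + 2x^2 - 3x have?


Inflection points occur where f''(x) = 0 and concavity changes.
f(x) = -3x^4 + 4x^3 + 2x^2 - 3x
f'(x) = -12x^3 + 12x^2 + 4x - 3
f''(x) = -36x^2 + 24x + 4
This is a quadratic in x. Use the discriminant to count real roots.
Discriminant = (24)^2 - 4 * (-36) * 4
= 576 - (-576)
= 1152
Since discriminant > 0, f''(x) = 0 has 2 distinct real solutions.
A quadratic with two distinct real roots changes sign at each root, so concavity changes at both.
Number of inflection points: 2

2


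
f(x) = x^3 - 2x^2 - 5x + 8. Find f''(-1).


First derivative:
f'(x) = 3x^2 - 4x - 5
Second derivative:
f''(x) = 6x - 4
Substitute x = -1:
f''(-1) = 6 * (-1) - 4
= -6 - 4
= -10

-10


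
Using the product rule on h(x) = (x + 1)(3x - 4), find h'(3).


Let u(x) = x + 1 and v(x) = 3x - 4
u'(x) = 1
v'(x) = 3
Product rule: h'(x) = u'(x)*v(x) + u(x)*v'(x)
= 1 * (3x - 4) + (x + 1) * 3
At x = 3:
u(3) = 1 * 3 + 1 = 4
v(3) = 3 * 3 - 4 = 5
h'(3) = 1 * 5 + 4 * 3
= 5 + 12
= 17

17


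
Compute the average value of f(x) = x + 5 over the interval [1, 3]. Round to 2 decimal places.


Average value = 1/(b-a) * integral from a to b of f(x) dx
First compute the integral of x + 5:
F(x) = (1/2)x^2 + 5x
F(3) = 1/2 * 9 + 5 * 3 = 39/2
F(1) = 1/2 * 1 + 5 * 1 = 11/2
Integral = 39/2 - 11/2 = 14
Average = 14 / (3 - 1) = 14 / 2
= 7 = 7.00

7.00


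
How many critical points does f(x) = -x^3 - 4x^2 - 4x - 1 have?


Find where f'(x) = 0:
f(x) = -x^3 - 4x^2 - 4x - 1
f'(x) = -3x^2 - 8x - 4
This is a quadratic in x. Use the discriminant to count real roots.
Discriminant = (-8)^2 - 4 * (-3) * (-4)
= 64 - 48
= 16
Since discriminant > 0, f'(x) = 0 has 2 real solutions.
Number of critical points: 2

2


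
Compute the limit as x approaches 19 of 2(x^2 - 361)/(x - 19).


Direct substitution gives 0/0, so we factor the numerator.
Factor: 2(x^2 - 361) = 2 * (x - 19)(x + 19)
Cancel the common factor (x - 19):
2(x^2 - 361)/(x - 19) = 2 * (x + 19)
Now substitute x = 19:
= 2 * (19 + 19) = 76

76


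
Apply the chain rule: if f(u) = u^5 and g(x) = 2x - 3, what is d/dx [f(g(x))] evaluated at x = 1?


Using the chain rule: (f(g(x)))' = f'(g(x)) * g'(x)
First, find g(1):
g(1) = 2 * 1 - 3 = -1
Next, f'(u) = 5u^4
And g'(x) = 2
So f'(g(1)) * g'(1)
= 5 * (-1)^4 * 2
= 5 * 1 * 2
= 10

10


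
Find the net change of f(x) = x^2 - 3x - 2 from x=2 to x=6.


Net change = f(b) - f(a)
f(x) = x^2 - 3x - 2
Compute f(6):
f(6) = 1 * 6^2 - 3 * 6 - 2
= 36 - 18 - 2
= 16
Compute f(2):
f(2) = 1 * 2^2 - 3 * 2 - 2
= 4 - 6 - 2
= -4
Net change = 16 - (-4) = 20

20


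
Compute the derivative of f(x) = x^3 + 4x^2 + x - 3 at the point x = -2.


Differentiate f(x) = x^3 + 4x^2 + x - 3 term by term:
f'(x) = 3x^2 + 8x + 1
Substitute x = -2:
f'(-2) = 3 * (-2)^2 + 8 * (-2) + 1
= 12 - 16 + 1
= -3

-3


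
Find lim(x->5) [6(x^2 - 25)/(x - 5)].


Direct substitution gives 0/0, so we factor the numerator.
Factor: 6(x^2 - 25) = 6 * (x - 5)(x + 5)
Cancel the common factor (x - 5):
6(x^2 - 25)/(x - 5) = 6 * (x + 5)
Now substitute x = 5:
= 6 * (5 + 5) = 60

60


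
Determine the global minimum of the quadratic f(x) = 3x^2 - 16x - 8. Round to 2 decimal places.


For a quadratic f(x) = ax^2 + bx + c with a > 0, the minimum is at the vertex.
Vertex x-coordinate: x = -b/(2a)
x = -(-16) / (2 * 3)
x = 16/6 = 8/3
Substitute back to find the minimum value:
f(8/3) = 3 * (8/3)^2 - 16 * (8/3) - 8
= 64/3 - 128/3 - 8
= -88/3 ≈ -29.33

-29.33


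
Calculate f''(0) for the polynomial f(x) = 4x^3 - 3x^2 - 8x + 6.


First derivative:
f'(x) = 12x^2 - 6x - 8
Second derivative:
f''(x) = 24x - 6
Substitute x = 0:
f''(0) = 24 * 0 - 6
= 0 - 6
= -6

-6


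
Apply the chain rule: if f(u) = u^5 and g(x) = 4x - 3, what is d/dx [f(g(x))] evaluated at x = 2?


Using the chain rule: (f(g(x)))' = f'(g(x)) * g'(x)
First, find g(2):
g(2) = 4 * 2 - 3 = 5
Next, f'(u) = 5u^4
And g'(x) = 4
So f'(g(2)) * g'(2)
= 5 * 5^4 * 4
= 5 * 625 * 4
= 12500

12500


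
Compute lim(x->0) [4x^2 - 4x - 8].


Since polynomials are continuous, we use direct substitution.
lim(x->0) of 4x^2 - 4x - 8
= 4 * 0^2 - 4 * 0 - 8
= 0 + 0 - 8
= -8

-8


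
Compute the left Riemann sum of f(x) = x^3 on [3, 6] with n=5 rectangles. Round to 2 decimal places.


Left Riemann sum uses left endpoints of each subinterval.
Interval: [3, 6], n = 5
dx = (6 - 3) / 5 = 3/5
Left endpoints: [3, 18/5, 21/5, 24/5, 27/5]
f values: [27, 5832/125, 9261/125, 13824/125, 19683/125]
Sum = dx * (sum of f values)
= 3/5 * 2079/5
= 6237/25 = 249.48

249.48


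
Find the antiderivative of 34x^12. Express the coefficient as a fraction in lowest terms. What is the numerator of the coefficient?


Apply the power rule for integration:
integral of ax^n dx = a/(n+1) * x^(n+1) + C
integral of 34x^12 dx
= 34/13 * x^13 + C
The coefficient in lowest terms is 34/13, and its numerator is 34

34


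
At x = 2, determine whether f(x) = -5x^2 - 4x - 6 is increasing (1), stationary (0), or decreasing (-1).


Compute f'(x) to determine behavior:
f'(x) = -10x - 4
f'(2) = -10 * 2 - 4
= -20 - 4
= -24
Since f'(2) < 0, the function is decreasing (-1)

-1


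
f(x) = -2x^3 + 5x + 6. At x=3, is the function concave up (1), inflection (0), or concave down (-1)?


Concavity is determined by the sign of f''(x).
f(x) = -2x^3 + 5x + 6
f'(x) = -6x^2 + 5
f''(x) = -12x
f''(3) = -12 * 3 + 0
= -36 + 0
= -36
Since f''(3) < 0, the function is concave down (-1)

-1


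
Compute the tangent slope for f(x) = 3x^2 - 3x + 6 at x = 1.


The slope of the tangent line equals f'(x) at the point.
f(x) = 3x^2 - 3x + 6
f'(x) = 6x - 3
At x = 1:
f'(1) = 6 * 1 - 3
= 6 - 3
= 3

3


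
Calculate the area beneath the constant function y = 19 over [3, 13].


The area under a constant function y = 19 is a rectangle.
Width = 13 - 3 = 10
Height = 19
Area = width * height
= 10 * 19
= 190

190


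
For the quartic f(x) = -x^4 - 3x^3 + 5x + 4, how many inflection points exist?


Inflection points occur where f''(x) = 0 and concavity changes.
f(x) = -x^4 - 3x^3 + 5x + 4
f'(x) = -4x^3 - 9x^2 + 5
f''(x) = -12x^2 - 18x
This is a quadratic in x. Use the discriminant to count real roots.
Discriminant = (-18)^2 - 4 * (-12) * 0
= 324 - 0
= 324
Since discriminant > 0, f''(x) = 0 has 2 distinct real solutions.
A quadratic with two distinct real roots changes sign at each root, so concavity changes at both.
Number of inflection points: 2

2


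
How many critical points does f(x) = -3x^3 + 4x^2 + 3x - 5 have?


Find where f'(x) = 0:
f(x) = -3x^3 + 4x^2 + 3x - 5
f'(x) = -9x^2 + 8x + 3
This is a quadratic in x. Use the discriminant to count real roots.
Discriminant = (8)^2 - 4 * (-9) * 3
= 64 - (-108)
= 172
Since discriminant > 0, f'(x) = 0 has 2 real solutions.
Number of critical points: 2

2


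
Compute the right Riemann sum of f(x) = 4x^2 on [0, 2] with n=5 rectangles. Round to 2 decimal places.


Right Riemann sum uses right endpoints of each subinterval.
Interval: [0, 2], n = 5
dx = (2 - 0) / 5 = 2/5
Right endpoints: [2/5, 4/5, 6/5, 8/5, 2]
f values: [16/25, 64/25, 144/25, 256/25, 16]
Sum = dx * (sum of f values)
= 2/5 * 176/5
= 352/25 = 14.08

14.08


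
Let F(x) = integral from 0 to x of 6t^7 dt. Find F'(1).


By the Fundamental Theorem of Calculus (Part 1):
If F(x) = integral from 0 to x of f(t) dt, then F'(x) = f(x)
Here f(t) = 6t^7
So F'(x) = 6x^7
Evaluate at x = 1:
F'(1) = 6 * 1^7
= 6 * 1
= 6

6


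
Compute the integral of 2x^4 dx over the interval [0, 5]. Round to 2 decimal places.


Find the antiderivative of 2x^4:
F(x) = 2/5 * x^5
Apply the Fundamental Theorem of Calculus:
F(5) - F(0)
= 2/5 * 5^5 - 2/5 * 0^5
= 2/5 * (3125 - 0)
= 2/5 * 3125
= 1250 = 1250.00

1250.00


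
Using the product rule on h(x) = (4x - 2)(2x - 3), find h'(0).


Let u(x) = 4x - 2 and v(x) = 2x - 3
u'(x) = 4
v'(x) = 2
Product rule: h'(x) = u'(x)*v(x) + u(x)*v'(x)
= 4 * (2x - 3) + (4x - 2) * 2
At x = 0:
u(0) = 4 * 0 - 2 = -2
v(0) = 2 * 0 - 3 = -3
h'(0) = 4 * (-3) + (-2) * 2
= -12 - 4
= -16

-16


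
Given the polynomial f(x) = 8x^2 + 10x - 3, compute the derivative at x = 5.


Differentiate term by term using power and sum rules:
f(x) = 8x^2 + 10x - 3
f'(x) = 16x + 10
Substitute x = 5:
f'(5) = 16 * 5 + 10
= 80 + 10
= 90

90


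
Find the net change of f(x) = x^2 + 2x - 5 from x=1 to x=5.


Net change = f(b) - f(a)
f(x) = x^2 + 2x - 5
Compute f(5):
f(5) = 1 * 5^2 + 2 * 5 - 5
= 25 + 10 - 5
= 30
Compute f(1):
f(1) = 1 * 1^2 + 2 * 1 - 5
= 1 + 2 - 5
= -2
Net change = 30 - (-2) = 32

32


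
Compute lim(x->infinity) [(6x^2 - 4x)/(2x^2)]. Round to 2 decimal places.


For limits at infinity with equal-degree polynomials,
we compare leading coefficients.
Numerator leading term: 6x^2
Denominator leading term: 2x^2
Divide both by x^2:
lim = (6 - 4/x) / (2)
As x -> infinity, the 1/x and 1/x^2 terms vanish:
= 6/2 = 3 = 3.00

3.00


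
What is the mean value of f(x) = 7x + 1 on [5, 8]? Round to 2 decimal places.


Average value = 1/(b-a) * integral from a to b of f(x) dx
First compute the integral of 7x + 1:
F(x) = (7/2)x^2 + x
F(8) = 7/2 * 64 + 1 * 8 = 232
F(5) = 7/2 * 25 + 1 * 5 = 185/2
Integral = 232 - 185/2 = 279/2
Average = (279/2) / (8 - 5) = (279/2) / 3
= 93/2 = 46.50

46.50


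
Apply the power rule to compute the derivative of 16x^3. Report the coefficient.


We apply the power rule: d/dx [ax^n] = a*n * x^(n-1)
d/dx [16x^3]
= 16 * 3 * x^(3-1)
= 48x^2
The coefficient is 48

48


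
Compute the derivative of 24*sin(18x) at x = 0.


Apply the chain rule to differentiate 24*sin(18x):
d/dx [24*sin(18x)]
= 24 * cos(18x) * d/dx(18x)
= 24 * 18 * cos(18x)
= 432 * cos(18x)
Evaluate at x = 0:
= 432 * cos(0)
= 432 * 1
= 432

432


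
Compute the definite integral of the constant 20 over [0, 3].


The integral of a constant k over [a, b] equals k * (b - a).
integral from 0 to 3 of 20 dx
= 20 * (3 - 0)
= 20 * 3
= 60

60


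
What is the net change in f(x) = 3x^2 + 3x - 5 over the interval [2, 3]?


Net change = f(b) - f(a)
f(x) = 3x^2 + 3x - 5
Compute f(3):
f(3) = 3 * 3^2 + 3 * 3 - 5
= 27 + 9 - 5
= 31
Compute f(2):
f(2) = 3 * 2^2 + 3 * 2 - 5
= 12 + 6 - 5
= 13
Net change = 31 - 13 = 18

18


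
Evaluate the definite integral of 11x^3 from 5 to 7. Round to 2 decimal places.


Find the antiderivative of 11x^3:
F(x) = 11/4 * x^4
Apply the Fundamental Theorem of Calculus:
F(7) - F(5)
= 11/4 * 7^4 - 11/4 * 5^4
= 11/4 * (2401 - 625)
= 11/4 * 1776
= 4884 = 4884.00

4884.00


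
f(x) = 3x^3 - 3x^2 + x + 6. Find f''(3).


First derivative:
f'(x) = 9x^2 - 6x + 1
Second derivative:
f''(x) = 18x - 6
Substitute x = 3:
f''(3) = 18 * 3 - 6
= 54 - 6
= 48

48


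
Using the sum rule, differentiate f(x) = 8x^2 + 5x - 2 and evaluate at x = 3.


Differentiate term by term using power and sum rules:
f(x) = 8x^2 + 5x - 2
f'(x) = 16x + 5
Substitute x = 3:
f'(3) = 16 * 3 + 5
= 48 + 5
= 53

53


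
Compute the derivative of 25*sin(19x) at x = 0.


Apply the chain rule to differentiate 25*sin(19x):
d/dx [25*sin(19x)]
= 25 * cos(19x) * d/dx(19x)
= 25 * 19 * cos(19x)
= 475 * cos(19x)
Evaluate at x = 0:
= 475 * cos(0)
= 475 * 1
= 475

475


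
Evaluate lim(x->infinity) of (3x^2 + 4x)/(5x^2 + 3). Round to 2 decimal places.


For limits at infinity with equal-degree polynomials,
we compare leading coefficients.
Numerator leading term: 3x^2
Denominator leading term: 5x^2
Divide both by x^2:
lim = (3 + 4/x) / (5 + 3/x^2)
As x -> infinity, the 1/x and 1/x^2 terms vanish:
= 3/5 = 0.60

0.60


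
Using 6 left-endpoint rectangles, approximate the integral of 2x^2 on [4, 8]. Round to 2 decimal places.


Left Riemann sum uses left endpoints of each subinterval.
Interval: [4, 8], n = 6
dx = (8 - 4) / 6 = 2/3
Left endpoints: [4, 14/3, 16/3, 6, 20/3, 22/3]
f values: [32, 392/9, 512/9, 72, 800/9, 968/9]
Sum = dx * (sum of f values)
= 2/3 * 3608/9
= 7216/27 ≈ 267.26

267.26


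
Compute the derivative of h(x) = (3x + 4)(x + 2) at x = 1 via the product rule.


Let u(x) = 3x + 4 and v(x) = x + 2
u'(x) = 3
v'(x) = 1
Product rule: h'(x) = u'(x)*v(x) + u(x)*v'(x)
= 3 * (x + 2) + (3x + 4) * 1
At x = 1:
u(1) = 3 * 1 + 4 = 7
v(1) = 1 * 1 + 2 = 3
h'(1) = 3 * 3 + 7 * 1
= 9 + 7
= 16

16


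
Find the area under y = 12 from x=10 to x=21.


The area under a constant function y = 12 is a rectangle.
Width = 21 - 10 = 11
Height = 12
Area = width * height
= 11 * 12
= 132

132


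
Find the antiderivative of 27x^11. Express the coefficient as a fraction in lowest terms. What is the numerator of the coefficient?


Apply the power rule for integration:
integral of ax^n dx = a/(n+1) * x^(n+1) + C
integral of 27x^11 dx
= 27/12 * x^12 + C
= 9/4 * x^12 + C
The coefficient in lowest terms is 9/4, and its numerator is 9

9


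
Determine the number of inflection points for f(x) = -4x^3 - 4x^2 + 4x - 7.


Inflection points occur where f''(x) = 0 and concavity changes.
f(x) = -4x^3 - 4x^2 + 4x - 7
f'(x) = -12x^2 - 8x + 4
f''(x) = -24x - 8
Set f''(x) = 0:
-24x - 8 = 0
x = 8 / (-24) = -1/3
Since f''(x) is linear (degree 1), it changes sign at this point.
Therefore there is exactly 1 inflection point.

1


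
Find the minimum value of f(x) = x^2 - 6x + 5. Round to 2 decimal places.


For a quadratic f(x) = ax^2 + bx + c with a > 0, the minimum is at the vertex.
Vertex x-coordinate: x = -b/(2a)
x = -(-6) / (2 * 1)
x = 6/2 = 3
Substitute back to find the minimum value:
f(3) = 1 * 3^2 - 6 * 3 + 5
= 9 - 18 + 5
= -4 = -4.00

-4.00


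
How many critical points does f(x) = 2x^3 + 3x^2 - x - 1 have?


Find where f'(x) = 0:
f(x) = 2x^3 + 3x^2 - x - 1
f'(x) = 6x^2 + 6x - 1
This is a quadratic in x. Use the discriminant to count real roots.
Discriminant = (6)^2 - 4 * 6 * (-1)
= 36 - (-24)
= 60
Since discriminant > 0, f'(x) = 0 has 2 real solutions.
Number of critical points: 2

2


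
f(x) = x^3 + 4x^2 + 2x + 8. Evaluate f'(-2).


Differentiate f(x) = x^3 + 4x^2 + 2x + 8 term by term:
f'(x) = 3x^2 + 8x + 2
Substitute x = -2:
f'(-2) = 3 * (-2)^2 + 8 * (-2) + 2
= 12 - 16 + 2
= -2

-2


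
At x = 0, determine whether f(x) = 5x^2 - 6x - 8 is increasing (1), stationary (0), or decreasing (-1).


Compute f'(x) to determine behavior:
f'(x) = 10x - 6
f'(0) = 10 * 0 - 6
= 0 - 6
= -6
Since f'(0) < 0, the function is decreasing (-1)

-1


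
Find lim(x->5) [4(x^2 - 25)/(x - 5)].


Direct substitution gives 0/0, so we factor the numerator.
Factor: 4(x^2 - 25) = 4 * (x - 5)(x + 5)
Cancel the common factor (x - 5):
4(x^2 - 25)/(x - 5) = 4 * (x + 5)
Now substitute x = 5:
= 4 * (5 + 5) = 40

40


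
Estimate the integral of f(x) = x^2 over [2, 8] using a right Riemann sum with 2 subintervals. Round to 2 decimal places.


Right Riemann sum uses right endpoints of each subinterval.
Interval: [2, 8], n = 2
dx = (8 - 2) / 2 = 3
Right endpoints: [5, 8]
f values: [25, 64]
Sum = dx * (sum of f values)
= 3 * 89
= 267 = 267.00

267.00


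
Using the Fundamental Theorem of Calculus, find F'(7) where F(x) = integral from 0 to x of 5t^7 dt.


By the Fundamental Theorem of Calculus (Part 1):
If F(x) = integral from 0 to x of f(t) dt, then F'(x) = f(x)
Here f(t) = 5t^7
So F'(x) = 5x^7
Evaluate at x = 7:
F'(7) = 5 * 7^7
= 5 * 823543
= 4117715

4117715


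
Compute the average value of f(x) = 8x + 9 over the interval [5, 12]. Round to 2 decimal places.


Average value = 1/(b-a) * integral from a to b of f(x) dx
First compute the integral of 8x + 9:
F(x) = 4x^2 + 9x
F(12) = 4 * 144 + 9 * 12 = 684
F(5) = 4 * 25 + 9 * 5 = 145
Integral = 684 - 145 = 539
Average = 539 / (12 - 5) = 539 / 7
= 77 = 77.00

77.00


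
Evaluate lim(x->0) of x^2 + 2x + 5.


Since polynomials are continuous, we use direct substitution.
lim(x->0) of x^2 + 2x + 5
= 1 * 0^2 + 2 * 0 + 5
= 0 + 0 + 5
= 5

5


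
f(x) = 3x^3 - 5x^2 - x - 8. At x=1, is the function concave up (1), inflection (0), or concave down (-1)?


Concavity is determined by the sign of f''(x).
f(x) = 3x^3 - 5x^2 - x - 8
f'(x) = 9x^2 - 10x - 1
f''(x) = 18x - 10
f''(1) = 18 * 1 - 10
= 18 - 10
= 8
Since f''(1) > 0, the function is concave up (1)

1


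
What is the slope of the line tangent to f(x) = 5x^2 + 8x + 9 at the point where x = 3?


The slope of the tangent line equals f'(x) at the point.
f(x) = 5x^2 + 8x + 9
f'(x) = 10x + 8
At x = 3:
f'(3) = 10 * 3 + 8
= 30 + 8
= 38

38


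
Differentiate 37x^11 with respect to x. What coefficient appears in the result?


We apply the power rule: d/dx [ax^n] = a*n * x^(n-1)
d/dx [37x^11]
= 37 * 11 * x^(11-1)
= 407x^10
The coefficient is 407

407


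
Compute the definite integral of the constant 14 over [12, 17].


The integral of a constant k over [a, b] equals k * (b - a).
integral from 12 to 17 of 14 dx
= 14 * (17 - 12)
= 14 * 5
= 70

70


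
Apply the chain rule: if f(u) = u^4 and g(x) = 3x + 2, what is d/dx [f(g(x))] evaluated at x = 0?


Using the chain rule: (f(g(x)))' = f'(g(x)) * g'(x)
First, find g(0):
g(0) = 3 * 0 + 2 = 2
Next, f'(u) = 4u^3
And g'(x) = 3
So f'(g(0)) * g'(0)
= 4 * 2^3 * 3
= 4 * 8 * 3
= 96

96


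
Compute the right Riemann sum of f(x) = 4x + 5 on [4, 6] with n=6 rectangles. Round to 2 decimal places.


Right Riemann sum uses right endpoints of each subinterval.
Interval: [4, 6], n = 6
dx = (6 - 4) / 6 = 1/3
Right endpoints: [13/3, 14/3, 5, 16/3, 17/3, 6]
f values: [67/3, 71/3, 25, 79/3, 83/3, 29]
Sum = dx * (sum of f values)
= 1/3 * 154
= 154/3 ≈ 51.33

51.33


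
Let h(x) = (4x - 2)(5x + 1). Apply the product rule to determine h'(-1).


Let u(x) = 4x - 2 and v(x) = 5x + 1
u'(x) = 4
v'(x) = 5
Product rule: h'(x) = u'(x)*v(x) + u(x)*v'(x)
= 4 * (5x + 1) + (4x - 2) * 5
At x = -1:
u(-1) = 4 * (-1) - 2 = -6
v(-1) = 5 * (-1) + 1 = -4
h'(-1) = 4 * (-4) + (-6) * 5
= -16 - 30
= -46

-46


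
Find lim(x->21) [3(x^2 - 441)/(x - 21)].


Direct substitution gives 0/0, so we factor the numerator.
Factor: 3(x^2 - 441) = 3 * (x - 21)(x + 21)
Cancel the common factor (x - 21):
3(x^2 - 441)/(x - 21) = 3 * (x + 21)
Now substitute x = 21:
= 3 * (21 + 21) = 126

126


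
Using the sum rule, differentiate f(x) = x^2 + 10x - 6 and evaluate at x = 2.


Differentiate term by term using power and sum rules:
f(x) = x^2 + 10x - 6
f'(x) = 2x + 10
Substitute x = 2:
f'(2) = 2 * 2 + 10
= 4 + 10
= 14

14


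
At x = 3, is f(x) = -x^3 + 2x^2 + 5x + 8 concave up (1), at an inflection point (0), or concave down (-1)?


Concavity is determined by the sign of f''(x).
f(x) = -x^3 + 2x^2 + 5x + 8
f'(x) = -3x^2 + 4x + 5
f''(x) = -6x + 4
f''(3) = -6 * 3 + 4
= -18 + 4
= -14
Since f''(3) < 0, the function is concave down (-1)

-1


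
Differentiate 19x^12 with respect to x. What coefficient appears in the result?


We apply the power rule: d/dx [ax^n] = a*n * x^(n-1)
d/dx [19x^12]
= 19 * 12 * x^(12-1)
= 228x^11
The coefficient is 228

228


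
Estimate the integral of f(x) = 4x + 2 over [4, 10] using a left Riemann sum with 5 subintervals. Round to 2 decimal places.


Left Riemann sum uses left endpoints of each subinterval.
Interval: [4, 10], n = 5
dx = (10 - 4) / 5 = 6/5
Left endpoints: [4, 26/5, 32/5, 38/5, 44/5]
f values: [18, 114/5, 138/5, 162/5, 186/5]
Sum = dx * (sum of f values)
= 6/5 * 138
= 828/5 = 165.60

165.60


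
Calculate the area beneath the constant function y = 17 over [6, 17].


The area under a constant function y = 17 is a rectangle.
Width = 17 - 6 = 11
Height = 17
Area = width * height
= 11 * 17
= 187

187


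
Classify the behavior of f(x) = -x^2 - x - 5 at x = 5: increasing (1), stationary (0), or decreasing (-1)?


Compute f'(x) to determine behavior:
f'(x) = -2x - 1
f'(5) = -2 * 5 - 1
= -10 - 1
= -11
Since f'(5) < 0, the function is decreasing (-1)

-1


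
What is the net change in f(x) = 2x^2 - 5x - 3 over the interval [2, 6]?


Net change = f(b) - f(a)
f(x) = 2x^2 - 5x - 3
Compute f(6):
f(6) = 2 * 6^2 - 5 * 6 - 3
= 72 - 30 - 3
= 39
Compute f(2):
f(2) = 2 * 2^2 - 5 * 2 - 3
= 8 - 10 - 3
= -5
Net change = 39 - (-5) = 44

44


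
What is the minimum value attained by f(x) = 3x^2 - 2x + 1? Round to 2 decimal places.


For a quadratic f(x) = ax^2 + bx + c with a > 0, the minimum is at the vertex.
Vertex x-coordinate: x = -b/(2a)
x = -(-2) / (2 * 3)
x = 2/6 = 1/3
Substitute back to find the minimum value:
f(1/3) = 3 * (1/3)^2 - 2 * (1/3) + 1
= 1/3 - 2/3 + 1
= 2/3 ≈ 0.67

0.67


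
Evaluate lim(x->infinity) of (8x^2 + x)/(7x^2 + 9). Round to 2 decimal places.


For limits at infinity with equal-degree polynomials,
we compare leading coefficients.
Numerator leading term: 8x^2
Denominator leading term: 7x^2
Divide both by x^2:
lim = (8 + 1/x) / (7 + 9/x^2)
As x -> infinity, the 1/x and 1/x^2 terms vanish:
= 8/7 ≈ 1.14

1.14


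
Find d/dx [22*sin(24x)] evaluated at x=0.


Apply the chain rule to differentiate 22*sin(24x):
d/dx [22*sin(24x)]
= 22 * cos(24x) * d/dx(24x)
= 22 * 24 * cos(24x)
= 528 * cos(24x)
Evaluate at x = 0:
= 528 * cos(0)
= 528 * 1
= 528

528


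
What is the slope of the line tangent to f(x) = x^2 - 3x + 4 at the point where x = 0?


The slope of the tangent line equals f'(x) at the point.
f(x) = x^2 - 3x + 4
f'(x) = 2x - 3
At x = 0:
f'(0) = 2 * 0 - 3
= 0 - 3
= -3

-3


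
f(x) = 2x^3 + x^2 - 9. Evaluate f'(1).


Differentiate f(x) = 2x^3 + x^2 - 9 term by term:
f'(x) = 6x^2 + 2x
Substitute x = 1:
f'(1) = 6 * 1^2 + 2 * 1 + 0
= 6 + 2 + 0
= 8

8


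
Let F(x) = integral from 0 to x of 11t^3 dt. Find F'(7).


By the Fundamental Theorem of Calculus (Part 1):
If F(x) = integral from 0 to x of f(t) dt, then F'(x) = f(x)
Here f(t) = 11t^3
So F'(x) = 11x^3
Evaluate at x = 7:
F'(7) = 11 * 7^3
= 11 * 343
= 3773

3773


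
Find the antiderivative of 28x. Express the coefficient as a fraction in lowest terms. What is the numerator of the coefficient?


Apply the power rule for integration:
integral of ax^n dx = a/(n+1) * x^(n+1) + C
integral of 28x dx
= 28/2 * x^2 + C
= 14 * x^2 + C
The coefficient in lowest terms is 14 = 14/1, so its numerator is 14

14


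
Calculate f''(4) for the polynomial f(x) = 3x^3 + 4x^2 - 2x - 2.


First derivative:
f'(x) = 9x^2 + 8x - 2
Second derivative:
f''(x) = 18x + 8
Substitute x = 4:
f''(4) = 18 * 4 + 8
= 72 + 8
= 80

80


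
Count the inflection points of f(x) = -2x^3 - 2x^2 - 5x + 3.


Inflection points occur where f''(x) = 0 and concavity changes.
f(x) = -2x^3 - 2x^2 - 5x + 3
f'(x) = -6x^2 - 4x - 5
f''(x) = -12x - 4
Set f''(x) = 0:
-12x - 4 = 0
x = 4 / (-12) = -1/3
Since f''(x) is linear (degree 1), it changes sign at this point.
Therefore there is exactly 1 inflection point.

1


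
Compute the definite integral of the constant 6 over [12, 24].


The integral of a constant k over [a, b] equals k * (b - a).
integral from 12 to 24 of 6 dx
= 6 * (24 - 12)
= 6 * 12
= 72

72


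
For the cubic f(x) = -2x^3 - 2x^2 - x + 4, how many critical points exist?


Find where f'(x) = 0:
f(x) = -2x^3 - 2x^2 - x + 4
f'(x) = -6x^2 - 4x - 1
This is a quadratic in x. Use the discriminant to count real roots.
Discriminant = (-4)^2 - 4 * (-6) * (-1)
= 16 - 24
= -8
Since discriminant < 0, f'(x) = 0 has no real solutions.
Number of critical points: 0

0


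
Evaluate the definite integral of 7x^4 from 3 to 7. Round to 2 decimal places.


Find the antiderivative of 7x^4:
F(x) = 7/5 * x^5
Apply the Fundamental Theorem of Calculus:
F(7) - F(3)
= 7/5 * 7^5 - 7/5 * 3^5
= 7/5 * (16807 - 243)
= 7/5 * 16564
= 115948/5 = 23189.60

23189.60


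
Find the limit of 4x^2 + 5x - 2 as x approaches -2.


Since polynomials are continuous, we use direct substitution.
lim(x->-2) of 4x^2 + 5x - 2
= 4 * (-2)^2 + 5 * (-2) - 2
= 16 - 10 - 2
= 4

4


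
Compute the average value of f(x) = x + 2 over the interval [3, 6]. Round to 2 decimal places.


Average value = 1/(b-a) * integral from a to b of f(x) dx
First compute the integral of x + 2:
F(x) = (1/2)x^2 + 2x
F(6) = 1/2 * 36 + 2 * 6 = 30
F(3) = 1/2 * 9 + 2 * 3 = 21/2
Integral = 30 - 21/2 = 39/2
Average = (39/2) / (6 - 3) = (39/2) / 3
= 13/2 = 6.50

6.50


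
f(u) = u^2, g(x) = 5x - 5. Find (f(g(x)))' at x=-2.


Using the chain rule: (f(g(x)))' = f'(g(x)) * g'(x)
First, find g(-2):
g(-2) = 5 * (-2) - 5 = -15
Next, f'(u) = 2u
And g'(x) = 5
So f'(g(-2)) * g'(-2)
= 2 * (-15) * 5
= -150

-150


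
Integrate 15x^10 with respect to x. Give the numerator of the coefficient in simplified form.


Apply the power rule for integration:
integral of ax^n dx = a/(n+1) * x^(n+1) + C
integral of 15x^10 dx
= 15/11 * x^11 + C
The coefficient in lowest terms is 15/11, and its numerator is 15

15


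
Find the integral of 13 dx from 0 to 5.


The integral of a constant k over [a, b] equals k * (b - a).
integral from 0 to 5 of 13 dx
= 13 * (5 - 0)
= 13 * 5
= 65

65


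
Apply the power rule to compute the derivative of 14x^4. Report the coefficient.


We apply the power rule: d/dx [ax^n] = a*n * x^(n-1)
d/dx [14x^4]
= 14 * 4 * x^(4-1)
= 56x^3
The coefficient is 56

56


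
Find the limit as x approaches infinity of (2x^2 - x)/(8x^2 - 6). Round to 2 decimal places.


For limits at infinity with equal-degree polynomials,
we compare leading coefficients.
Numerator leading term: 2x^2
Denominator leading term: 8x^2
Divide both by x^2:
lim = (2 - 1/x) / (8 - 6/x^2)
As x -> infinity, the 1/x and 1/x^2 terms vanish:
= 2/8 = 1/4 = 0.25

0.25
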